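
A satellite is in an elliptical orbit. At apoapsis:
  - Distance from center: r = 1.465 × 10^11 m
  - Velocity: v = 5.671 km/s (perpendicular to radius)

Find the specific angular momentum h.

Convert to SI: v = 5.671 km/s = 5671 m/s.
With v perpendicular to r, h = r · v.
h = 1.465e+11 · 5671 m²/s ≈ 8.308e+14 m²/s.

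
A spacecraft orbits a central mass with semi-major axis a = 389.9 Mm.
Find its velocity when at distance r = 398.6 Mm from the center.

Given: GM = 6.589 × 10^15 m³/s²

Convert to SI: a = 389.9 Mm = 3.899e+08 m; r = 398.6 Mm = 3.986e+08 m.
Vis-viva: v = √(GM · (2/r − 1/a)).
2/r − 1/a = 2/3.986e+08 − 1/3.899e+08 = 2.4528e-09 m⁻¹.
v = √(6.589e+15 · 2.4528e-09) m/s ≈ 4020 m/s = 4.02 km/s.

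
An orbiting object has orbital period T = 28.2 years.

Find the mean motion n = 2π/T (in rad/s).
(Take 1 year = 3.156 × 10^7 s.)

Convert to SI: T = 28.2 years = 8.89992e+08 s.
n = 2π / T.
n = 2π / 8.89992e+08 s ≈ 7.06e-09 rad/s.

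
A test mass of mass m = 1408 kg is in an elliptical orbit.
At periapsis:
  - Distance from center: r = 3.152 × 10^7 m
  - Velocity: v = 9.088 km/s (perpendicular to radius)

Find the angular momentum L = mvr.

Convert to SI: v = 9.088 km/s = 9088 m/s.
Since v is perpendicular to r, L = m · v · r.
L = 1408 · 9088 · 3.152e+07 kg·m²/s ≈ 4.033e+14 kg·m²/s.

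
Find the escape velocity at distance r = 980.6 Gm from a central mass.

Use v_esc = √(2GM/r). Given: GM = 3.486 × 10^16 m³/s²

Convert to SI: r = 980.6 Gm = 9.806e+11 m.
Escape velocity comes from setting total energy to zero: ½v² − GM/r = 0 ⇒ v_esc = √(2GM / r).
v_esc = √(2 · 3.486e+16 / 9.806e+11) m/s ≈ 266.6 m/s = 266.6 m/s.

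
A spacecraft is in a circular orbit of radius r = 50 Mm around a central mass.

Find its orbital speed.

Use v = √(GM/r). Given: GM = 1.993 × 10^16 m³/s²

Convert to SI: r = 50 Mm = 5e+07 m.
For a circular orbit, gravity supplies the centripetal force, so v = √(GM / r).
v = √(1.993e+16 / 5e+07) m/s ≈ 1.996e+04 m/s = 19.96 km/s.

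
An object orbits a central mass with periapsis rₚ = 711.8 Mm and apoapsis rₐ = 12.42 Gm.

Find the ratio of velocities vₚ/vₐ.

Convert to SI: rₚ = 711.8 Mm = 7.118e+08 m; rₐ = 12.42 Gm = 1.242e+10 m.
Conservation of angular momentum gives rₚvₚ = rₐvₐ, so vₚ/vₐ = rₐ/rₚ.
vₚ/vₐ = 1.242e+10 / 7.118e+08 ≈ 17.45.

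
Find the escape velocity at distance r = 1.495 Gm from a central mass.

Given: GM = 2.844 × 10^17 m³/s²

Convert to SI: r = 1.495 Gm = 1.495e+09 m.
Escape velocity comes from setting total energy to zero: ½v² − GM/r = 0 ⇒ v_esc = √(2GM / r).
v_esc = √(2 · 2.844e+17 / 1.495e+09) m/s ≈ 1.951e+04 m/s = 19.51 km/s.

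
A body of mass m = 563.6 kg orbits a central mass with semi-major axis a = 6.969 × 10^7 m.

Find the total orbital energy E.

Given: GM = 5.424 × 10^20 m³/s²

E = −GMm / (2a).
E = −5.424e+20 · 563.6 / (2 · 6.969e+07) J ≈ -2.193e+15 J = -2.193 PJ.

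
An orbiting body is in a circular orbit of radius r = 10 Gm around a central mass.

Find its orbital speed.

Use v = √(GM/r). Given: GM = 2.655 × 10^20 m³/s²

Convert to SI: r = 10 Gm = 1e+10 m.
For a circular orbit, gravity supplies the centripetal force, so v = √(GM / r).
v = √(2.655e+20 / 1e+10) m/s ≈ 1.629e+05 m/s = 162.9 km/s.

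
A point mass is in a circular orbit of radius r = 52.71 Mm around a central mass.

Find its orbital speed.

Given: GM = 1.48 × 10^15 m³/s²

Convert to SI: r = 52.71 Mm = 5.271e+07 m.
For a circular orbit, gravity supplies the centripetal force, so v = √(GM / r).
v = √(1.48e+15 / 5.271e+07) m/s ≈ 5299 m/s = 5.299 km/s.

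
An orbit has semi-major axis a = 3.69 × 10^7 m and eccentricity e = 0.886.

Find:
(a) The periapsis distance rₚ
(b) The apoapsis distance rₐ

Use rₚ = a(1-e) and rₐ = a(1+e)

(a) rₚ = a(1 − e) = 3.69e+07 · (1 − 0.886) = 3.69e+07 · 0.114 ≈ 4.207e+06 m = 4.207 × 10^6 m.
(b) rₐ = a(1 + e) = 3.69e+07 · (1 + 0.886) = 3.69e+07 · 1.886 ≈ 6.959e+07 m = 6.959 × 10^7 m.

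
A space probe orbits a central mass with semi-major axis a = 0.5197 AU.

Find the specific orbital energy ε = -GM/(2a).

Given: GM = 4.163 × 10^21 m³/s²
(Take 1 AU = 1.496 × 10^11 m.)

Convert to SI: a = 0.5197 AU = 7.77471e+10 m.
ε = −GM / (2a).
ε = −4.163e+21 / (2 · 7.77471e+10) J/kg ≈ -2.677e+10 J/kg = -26.77 GJ/kg.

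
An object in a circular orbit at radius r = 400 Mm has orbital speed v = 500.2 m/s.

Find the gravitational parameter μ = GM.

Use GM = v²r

Convert to SI: r = 400 Mm = 4e+08 m.
For a circular orbit v² = GM/r, so GM = v² · r.
GM = (500.2)² · 4e+08 m³/s² ≈ 1.001e+14 m³/s² = 1.001 × 10^14 m³/s².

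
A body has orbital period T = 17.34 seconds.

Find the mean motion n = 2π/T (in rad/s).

n = 2π / T.
n = 2π / 17.34 s ≈ 0.3624 rad/s.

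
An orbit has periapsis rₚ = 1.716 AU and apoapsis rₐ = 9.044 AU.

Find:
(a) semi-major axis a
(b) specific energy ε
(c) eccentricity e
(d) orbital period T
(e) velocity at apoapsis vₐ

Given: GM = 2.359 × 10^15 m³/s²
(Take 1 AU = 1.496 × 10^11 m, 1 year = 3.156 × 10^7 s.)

Convert to SI: rₚ = 1.716 AU = 2.56714e+11 m; rₐ = 9.044 AU = 1.35298e+12 m.
(a) a = (rₚ + rₐ)/2 = (2.56714e+11 + 1.35298e+12)/2 ≈ 8.048e+11 m
(b) With a = (rₚ + rₐ)/2 = 8.04848e+11 m, ε = −GM/(2a) = −2.359e+15/(2 · 8.04848e+11) J/kg ≈ -1465 J/kg
(c) e = (rₐ − rₚ)/(rₐ + rₚ) = (1.35298e+12 − 2.56714e+11)/(1.35298e+12 + 2.56714e+11) ≈ 0.681
(d) With a = (rₚ + rₐ)/2 = 8.04848e+11 m, T = 2π √(a³/GM) = 2π √((8.04848e+11)³/2.359e+15) s ≈ 9.341e+10 s
(e) With a = (rₚ + rₐ)/2 = 8.04848e+11 m, vₐ = √(GM (2/rₐ − 1/a)) = √(2.359e+15 · (2/1.35298e+12 − 1/8.04848e+11)) m/s ≈ 23.58 m/s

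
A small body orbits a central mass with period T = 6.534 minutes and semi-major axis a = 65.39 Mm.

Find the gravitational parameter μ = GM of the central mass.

Convert to SI: T = 6.534 minutes = 392.04 s; a = 65.39 Mm = 6.539e+07 m.
GM = 4π² · a³ / T².
GM = 4π² · (6.539e+07)³ / (392.04)² m³/s² ≈ 7.182e+19 m³/s² = 7.182 × 10^19 m³/s².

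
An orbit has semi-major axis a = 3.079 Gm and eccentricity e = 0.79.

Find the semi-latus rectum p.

Convert to SI: a = 3.079 Gm = 3.079e+09 m.
p = a (1 − e²).
p = 3.079e+09 · (1 − (0.79)²) = 3.079e+09 · 0.3759 ≈ 1.157e+09 m = 1.157 Gm.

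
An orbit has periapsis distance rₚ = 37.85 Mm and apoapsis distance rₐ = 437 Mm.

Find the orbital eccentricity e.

Convert to SI: rₚ = 37.85 Mm = 3.785e+07 m; rₐ = 437 Mm = 4.37e+08 m.
e = (rₐ − rₚ) / (rₐ + rₚ).
e = (4.37e+08 − 3.785e+07) / (4.37e+08 + 3.785e+07) = 3.9915e+08 / 4.7485e+08 ≈ 0.8406.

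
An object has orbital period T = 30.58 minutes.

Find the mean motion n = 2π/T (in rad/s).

Convert to SI: T = 30.58 minutes = 1834.8 s.
n = 2π / T.
n = 2π / 1834.8 s ≈ 0.003424 rad/s.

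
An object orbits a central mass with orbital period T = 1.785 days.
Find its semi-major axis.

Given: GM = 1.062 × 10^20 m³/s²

Convert to SI: T = 1.785 days = 154224 s.
Invert Kepler's third law: a = (GM · T² / (4π²))^(1/3).
Substituting T = 154224 s and GM = 1.062e+20 m³/s²:
a = (1.062e+20 · (154224)² / (4π²))^(1/3) m
a ≈ 4e+09 m = 4 Gm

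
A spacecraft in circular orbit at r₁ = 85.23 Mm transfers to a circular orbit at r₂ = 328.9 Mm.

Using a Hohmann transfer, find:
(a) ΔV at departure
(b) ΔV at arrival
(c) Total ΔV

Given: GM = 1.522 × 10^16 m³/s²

Convert to SI: r₁ = 85.23 Mm = 8.523e+07 m; r₂ = 328.9 Mm = 3.289e+08 m.
Transfer semi-major axis: a_t = (r₁ + r₂)/2 = (8.523e+07 + 3.289e+08)/2 = 2.07065e+08 m.
Circular speeds: v₁ = √(GM/r₁) = 13363.2 m/s, v₂ = √(GM/r₂) = 6802.61 m/s.
Transfer speeds (vis-viva v² = GM(2/r − 1/a_t)): v₁ᵗ = 16841.8 m/s, v₂ᵗ = 4364.34 m/s.
(a) ΔV₁ = |v₁ᵗ − v₁| ≈ 3479 m/s = 3.479 km/s.
(b) ΔV₂ = |v₂ − v₂ᵗ| ≈ 2438 m/s = 2.438 km/s.
(c) ΔV_total = ΔV₁ + ΔV₂ ≈ 5917 m/s = 5.917 km/s.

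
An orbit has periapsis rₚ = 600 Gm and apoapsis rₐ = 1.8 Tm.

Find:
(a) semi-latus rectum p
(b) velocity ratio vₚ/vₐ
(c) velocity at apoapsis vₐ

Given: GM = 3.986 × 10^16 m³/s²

Convert to SI: rₚ = 600 Gm = 6e+11 m; rₐ = 1.8 Tm = 1.8e+12 m.
(a) From a = (rₚ + rₐ)/2 = 1.2e+12 m and e = (rₐ − rₚ)/(rₐ + rₚ) = 0.5, p = a(1 − e²) = 1.2e+12 · (1 − (0.5)²) ≈ 9e+11 m
(b) Conservation of angular momentum (rₚvₚ = rₐvₐ) gives vₚ/vₐ = rₐ/rₚ = 1.8e+12/6e+11 ≈ 3
(c) With a = (rₚ + rₐ)/2 = 1.2e+12 m, vₐ = √(GM (2/rₐ − 1/a)) = √(3.986e+16 · (2/1.8e+12 − 1/1.2e+12)) m/s ≈ 105.2 m/s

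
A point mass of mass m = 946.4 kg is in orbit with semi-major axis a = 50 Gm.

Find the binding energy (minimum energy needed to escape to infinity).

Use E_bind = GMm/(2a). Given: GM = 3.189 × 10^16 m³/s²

Convert to SI: a = 50 Gm = 5e+10 m.
Total orbital energy is E = −GMm/(2a); binding energy is E_bind = −E = GMm/(2a).
E_bind = 3.189e+16 · 946.4 / (2 · 5e+10) J ≈ 3.018e+08 J = 301.8 MJ.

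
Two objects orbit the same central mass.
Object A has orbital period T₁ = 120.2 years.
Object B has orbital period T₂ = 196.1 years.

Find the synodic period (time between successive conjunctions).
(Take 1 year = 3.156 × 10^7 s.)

Convert to SI: T₁ = 120.2 years = 3.79351e+09 s; T₂ = 196.1 years = 6.18892e+09 s.
T_syn = |T₁ · T₂ / (T₁ − T₂)|.
T_syn = |3.79351e+09 · 6.18892e+09 / (3.79351e+09 − 6.18892e+09)| s ≈ 9.801e+09 s = 310.6 years.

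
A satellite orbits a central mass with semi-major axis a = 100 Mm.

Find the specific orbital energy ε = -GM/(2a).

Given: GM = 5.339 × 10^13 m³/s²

Convert to SI: a = 100 Mm = 1e+08 m.
ε = −GM / (2a).
ε = −5.339e+13 / (2 · 1e+08) J/kg ≈ -2.67e+05 J/kg = -266.9 kJ/kg.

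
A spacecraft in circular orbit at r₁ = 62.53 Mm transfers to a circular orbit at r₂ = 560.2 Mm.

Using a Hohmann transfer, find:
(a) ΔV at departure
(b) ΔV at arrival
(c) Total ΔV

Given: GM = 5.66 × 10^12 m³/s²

Convert to SI: r₁ = 62.53 Mm = 6.253e+07 m; r₂ = 560.2 Mm = 5.602e+08 m.
Transfer semi-major axis: a_t = (r₁ + r₂)/2 = (6.253e+07 + 5.602e+08)/2 = 3.11365e+08 m.
Circular speeds: v₁ = √(GM/r₁) = 300.86 m/s, v₂ = √(GM/r₂) = 100.516 m/s.
Transfer speeds (vis-viva v² = GM(2/r − 1/a_t)): v₁ᵗ = 403.553 m/s, v₂ᵗ = 45.0449 m/s.
(a) ΔV₁ = |v₁ᵗ − v₁| ≈ 102.7 m/s = 102.7 m/s.
(b) ΔV₂ = |v₂ − v₂ᵗ| ≈ 55.47 m/s = 55.47 m/s.
(c) ΔV_total = ΔV₁ + ΔV₂ ≈ 158.2 m/s = 158.2 m/s.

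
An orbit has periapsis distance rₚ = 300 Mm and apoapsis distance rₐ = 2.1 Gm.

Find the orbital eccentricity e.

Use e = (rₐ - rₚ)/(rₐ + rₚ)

Convert to SI: rₚ = 300 Mm = 3e+08 m; rₐ = 2.1 Gm = 2.1e+09 m.
e = (rₐ − rₚ) / (rₐ + rₚ).
e = (2.1e+09 − 3e+08) / (2.1e+09 + 3e+08) = 1.8e+09 / 2.4e+09 ≈ 0.75.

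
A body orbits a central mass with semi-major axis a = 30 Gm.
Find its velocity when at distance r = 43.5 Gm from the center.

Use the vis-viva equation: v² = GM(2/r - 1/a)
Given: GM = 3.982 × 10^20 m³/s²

Convert to SI: a = 30 Gm = 3e+10 m; r = 43.5 Gm = 4.35e+10 m.
Vis-viva: v = √(GM · (2/r − 1/a)).
2/r − 1/a = 2/4.35e+10 − 1/3e+10 = 1.26437e-11 m⁻¹.
v = √(3.982e+20 · 1.26437e-11) m/s ≈ 7.096e+04 m/s = 70.96 km/s.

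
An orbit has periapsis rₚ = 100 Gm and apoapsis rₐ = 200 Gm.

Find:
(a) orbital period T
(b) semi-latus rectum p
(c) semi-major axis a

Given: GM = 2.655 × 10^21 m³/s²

Convert to SI: rₚ = 100 Gm = 1e+11 m; rₐ = 200 Gm = 2e+11 m.
(a) With a = (rₚ + rₐ)/2 = 1.5e+11 m, T = 2π √(a³/GM) = 2π √((1.5e+11)³/2.655e+21) s ≈ 7.084e+06 s
(b) From a = (rₚ + rₐ)/2 = 1.5e+11 m and e = (rₐ − rₚ)/(rₐ + rₚ) = 0.333333, p = a(1 − e²) = 1.5e+11 · (1 − (0.333333)²) ≈ 1.333e+11 m
(c) a = (rₚ + rₐ)/2 = (1e+11 + 2e+11)/2 ≈ 1.5e+11 m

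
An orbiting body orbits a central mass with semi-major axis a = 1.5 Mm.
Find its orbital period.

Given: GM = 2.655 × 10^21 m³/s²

Convert to SI: a = 1.5 Mm = 1.5e+06 m.
Kepler's third law: T = 2π √(a³ / GM).
Substituting a = 1.5e+06 m and GM = 2.655e+21 m³/s²:
T = 2π √((1.5e+06)³ / 2.655e+21) s
T ≈ 0.224 s = 0.224 seconds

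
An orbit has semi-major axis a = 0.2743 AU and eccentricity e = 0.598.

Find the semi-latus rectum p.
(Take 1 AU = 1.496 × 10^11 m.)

Convert to SI: a = 0.2743 AU = 4.10353e+10 m.
p = a (1 − e²).
p = 4.10353e+10 · (1 − (0.598)²) = 4.10353e+10 · 0.642396 ≈ 2.636e+10 m = 0.1762 AU.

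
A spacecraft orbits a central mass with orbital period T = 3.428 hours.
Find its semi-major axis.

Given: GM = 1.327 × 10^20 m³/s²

Convert to SI: T = 3.428 hours = 12340.8 s.
Invert Kepler's third law: a = (GM · T² / (4π²))^(1/3).
Substituting T = 12340.8 s and GM = 1.327e+20 m³/s²:
a = (1.327e+20 · (12340.8)² / (4π²))^(1/3) m
a ≈ 8e+08 m = 800 Mm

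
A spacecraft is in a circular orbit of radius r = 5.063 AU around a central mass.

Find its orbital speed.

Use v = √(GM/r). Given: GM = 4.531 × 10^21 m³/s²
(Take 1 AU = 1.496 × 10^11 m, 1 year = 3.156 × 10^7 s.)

Convert to SI: r = 5.063 AU = 7.57425e+11 m.
For a circular orbit, gravity supplies the centripetal force, so v = √(GM / r).
v = √(4.531e+21 / 7.57425e+11) m/s ≈ 7.734e+04 m/s = 16.32 AU/year.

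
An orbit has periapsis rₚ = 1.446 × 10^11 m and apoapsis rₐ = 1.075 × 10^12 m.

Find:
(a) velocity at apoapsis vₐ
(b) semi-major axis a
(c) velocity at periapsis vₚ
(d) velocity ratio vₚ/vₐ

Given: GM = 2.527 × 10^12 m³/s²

(a) With a = (rₚ + rₐ)/2 = 6.098e+11 m, vₐ = √(GM (2/rₐ − 1/a)) = √(2.527e+12 · (2/1.075e+12 − 1/6.098e+11)) m/s ≈ 0.7466 m/s
(b) a = (rₚ + rₐ)/2 = (1.446e+11 + 1.075e+12)/2 ≈ 6.098e+11 m
(c) With a = (rₚ + rₐ)/2 = 6.098e+11 m, vₚ = √(GM (2/rₚ − 1/a)) = √(2.527e+12 · (2/1.446e+11 − 1/6.098e+11)) m/s ≈ 5.55 m/s
(d) Conservation of angular momentum (rₚvₚ = rₐvₐ) gives vₚ/vₐ = rₐ/rₚ = 1.075e+12/1.446e+11 ≈ 7.434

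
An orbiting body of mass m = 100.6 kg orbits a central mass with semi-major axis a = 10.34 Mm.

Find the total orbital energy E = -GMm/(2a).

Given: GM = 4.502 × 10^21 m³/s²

Convert to SI: a = 10.34 Mm = 1.034e+07 m.
E = −GMm / (2a).
E = −4.502e+21 · 100.6 / (2 · 1.034e+07) J ≈ -2.19e+16 J = -21.9 PJ.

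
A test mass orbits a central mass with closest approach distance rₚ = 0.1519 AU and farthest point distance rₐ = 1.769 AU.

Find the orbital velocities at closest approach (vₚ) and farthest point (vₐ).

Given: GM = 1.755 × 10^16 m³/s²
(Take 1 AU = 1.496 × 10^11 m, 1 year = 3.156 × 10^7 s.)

Convert to SI: rₚ = 0.1519 AU = 2.27242e+10 m; rₐ = 1.769 AU = 2.64642e+11 m.
Use the vis-viva equation v² = GM(2/r − 1/a) with a = (rₚ + rₐ)/2 = (2.27242e+10 + 2.64642e+11)/2 = 1.43683e+11 m.
vₚ = √(GM · (2/rₚ − 1/a)) = √(1.755e+16 · (2/2.27242e+10 − 1/1.43683e+11)) m/s ≈ 1193 m/s = 0.2516 AU/year.
vₐ = √(GM · (2/rₐ − 1/a)) = √(1.755e+16 · (2/2.64642e+11 − 1/1.43683e+11)) m/s ≈ 102.4 m/s = 0.02161 AU/year.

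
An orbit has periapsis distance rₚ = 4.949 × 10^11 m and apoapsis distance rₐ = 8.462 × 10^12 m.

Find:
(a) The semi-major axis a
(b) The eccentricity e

(a) a = (rₚ + rₐ) / 2 = (4.949e+11 + 8.462e+12) / 2 ≈ 4.478e+12 m = 4.478 × 10^12 m.
(b) e = (rₐ − rₚ) / (rₐ + rₚ) = (8.462e+12 − 4.949e+11) / (8.462e+12 + 4.949e+11) ≈ 0.8895.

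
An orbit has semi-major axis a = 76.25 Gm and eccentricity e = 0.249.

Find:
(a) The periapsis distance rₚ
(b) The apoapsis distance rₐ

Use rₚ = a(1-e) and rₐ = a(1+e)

Convert to SI: a = 76.25 Gm = 7.625e+10 m.
(a) rₚ = a(1 − e) = 7.625e+10 · (1 − 0.249) = 7.625e+10 · 0.751 ≈ 5.726e+10 m = 57.26 Gm.
(b) rₐ = a(1 + e) = 7.625e+10 · (1 + 0.249) = 7.625e+10 · 1.249 ≈ 9.524e+10 m = 95.24 Gm.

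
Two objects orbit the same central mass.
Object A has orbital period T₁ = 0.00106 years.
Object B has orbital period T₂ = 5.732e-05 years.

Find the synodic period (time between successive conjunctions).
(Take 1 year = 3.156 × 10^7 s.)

Convert to SI: T₁ = 0.00106 years = 33453.6 s; T₂ = 5.732e-05 years = 1809.02 s.
T_syn = |T₁ · T₂ / (T₁ − T₂)|.
T_syn = |33453.6 · 1809.02 / (33453.6 − 1809.02)| s ≈ 1912 s = 6.06e-05 years.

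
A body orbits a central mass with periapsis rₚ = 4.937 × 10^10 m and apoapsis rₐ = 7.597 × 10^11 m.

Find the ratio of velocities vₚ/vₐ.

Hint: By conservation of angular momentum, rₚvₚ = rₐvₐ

Conservation of angular momentum gives rₚvₚ = rₐvₐ, so vₚ/vₐ = rₐ/rₚ.
vₚ/vₐ = 7.597e+11 / 4.937e+10 ≈ 15.39.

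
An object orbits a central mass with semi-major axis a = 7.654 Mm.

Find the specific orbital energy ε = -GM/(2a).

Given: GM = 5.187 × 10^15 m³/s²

Convert to SI: a = 7.654 Mm = 7.654e+06 m.
ε = −GM / (2a).
ε = −5.187e+15 / (2 · 7.654e+06) J/kg ≈ -3.388e+08 J/kg = -338.8 MJ/kg.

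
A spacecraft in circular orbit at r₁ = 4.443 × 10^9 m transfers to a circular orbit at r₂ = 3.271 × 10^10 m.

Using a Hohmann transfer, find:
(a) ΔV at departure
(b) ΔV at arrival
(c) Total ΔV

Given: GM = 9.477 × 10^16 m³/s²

Transfer semi-major axis: a_t = (r₁ + r₂)/2 = (4.443e+09 + 3.271e+10)/2 = 1.85765e+10 m.
Circular speeds: v₁ = √(GM/r₁) = 4618.46 m/s, v₂ = √(GM/r₂) = 1702.14 m/s.
Transfer speeds (vis-viva v² = GM(2/r − 1/a_t)): v₁ᵗ = 6128.52 m/s, v₂ᵗ = 832.437 m/s.
(a) ΔV₁ = |v₁ᵗ − v₁| ≈ 1510 m/s = 1.51 km/s.
(b) ΔV₂ = |v₂ − v₂ᵗ| ≈ 869.7 m/s = 869.7 m/s.
(c) ΔV_total = ΔV₁ + ΔV₂ ≈ 2380 m/s = 2.38 km/s.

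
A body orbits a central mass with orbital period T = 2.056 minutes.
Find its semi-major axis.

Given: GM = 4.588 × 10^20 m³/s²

Convert to SI: T = 2.056 minutes = 123.36 s.
Invert Kepler's third law: a = (GM · T² / (4π²))^(1/3).
Substituting T = 123.36 s and GM = 4.588e+20 m³/s²:
a = (4.588e+20 · (123.36)² / (4π²))^(1/3) m
a ≈ 5.613e+07 m = 56.13 Mm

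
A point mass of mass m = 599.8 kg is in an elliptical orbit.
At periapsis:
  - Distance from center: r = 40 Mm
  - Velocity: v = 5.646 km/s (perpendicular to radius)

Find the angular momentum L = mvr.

Convert to SI: r = 40 Mm = 4e+07 m; v = 5.646 km/s = 5646 m/s.
Since v is perpendicular to r, L = m · v · r.
L = 599.8 · 5646 · 4e+07 kg·m²/s ≈ 1.355e+14 kg·m²/s.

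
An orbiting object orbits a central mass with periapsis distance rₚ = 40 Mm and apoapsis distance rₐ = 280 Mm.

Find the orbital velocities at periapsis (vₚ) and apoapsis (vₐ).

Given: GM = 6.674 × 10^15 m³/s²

Convert to SI: rₚ = 40 Mm = 4e+07 m; rₐ = 280 Mm = 2.8e+08 m.
Use the vis-viva equation v² = GM(2/r − 1/a) with a = (rₚ + rₐ)/2 = (4e+07 + 2.8e+08)/2 = 1.6e+08 m.
vₚ = √(GM · (2/rₚ − 1/a)) = √(6.674e+15 · (2/4e+07 − 1/1.6e+08)) m/s ≈ 1.709e+04 m/s = 17.09 km/s.
vₐ = √(GM · (2/rₐ − 1/a)) = √(6.674e+15 · (2/2.8e+08 − 1/1.6e+08)) m/s ≈ 2441 m/s = 2.441 km/s.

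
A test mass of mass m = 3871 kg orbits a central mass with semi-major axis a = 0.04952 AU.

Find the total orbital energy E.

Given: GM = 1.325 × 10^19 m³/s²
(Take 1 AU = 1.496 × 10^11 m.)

Convert to SI: a = 0.04952 AU = 7.40819e+09 m.
E = −GMm / (2a).
E = −1.325e+19 · 3871 / (2 · 7.40819e+09) J ≈ -3.462e+12 J = -3.462 TJ.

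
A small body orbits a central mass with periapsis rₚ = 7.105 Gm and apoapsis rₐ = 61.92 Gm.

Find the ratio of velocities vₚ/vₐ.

Convert to SI: rₚ = 7.105 Gm = 7.105e+09 m; rₐ = 61.92 Gm = 6.192e+10 m.
Conservation of angular momentum gives rₚvₚ = rₐvₐ, so vₚ/vₐ = rₐ/rₚ.
vₚ/vₐ = 6.192e+10 / 7.105e+09 ≈ 8.715.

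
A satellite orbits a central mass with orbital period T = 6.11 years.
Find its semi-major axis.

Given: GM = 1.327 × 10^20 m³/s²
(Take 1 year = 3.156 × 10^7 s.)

Convert to SI: T = 6.11 years = 1.92832e+08 s.
Invert Kepler's third law: a = (GM · T² / (4π²))^(1/3).
Substituting T = 1.92832e+08 s and GM = 1.327e+20 m³/s²:
a = (1.327e+20 · (1.92832e+08)² / (4π²))^(1/3) m
a ≈ 5e+11 m = 500 Gm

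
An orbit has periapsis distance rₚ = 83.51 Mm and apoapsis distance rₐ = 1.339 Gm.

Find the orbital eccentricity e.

Convert to SI: rₚ = 83.51 Mm = 8.351e+07 m; rₐ = 1.339 Gm = 1.339e+09 m.
e = (rₐ − rₚ) / (rₐ + rₚ).
e = (1.339e+09 − 8.351e+07) / (1.339e+09 + 8.351e+07) = 1.25549e+09 / 1.42251e+09 ≈ 0.8826.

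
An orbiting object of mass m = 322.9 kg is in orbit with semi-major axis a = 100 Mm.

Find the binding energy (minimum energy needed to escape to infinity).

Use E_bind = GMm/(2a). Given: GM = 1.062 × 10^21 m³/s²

Convert to SI: a = 100 Mm = 1e+08 m.
Total orbital energy is E = −GMm/(2a); binding energy is E_bind = −E = GMm/(2a).
E_bind = 1.062e+21 · 322.9 / (2 · 1e+08) J ≈ 1.715e+15 J = 1.715 PJ.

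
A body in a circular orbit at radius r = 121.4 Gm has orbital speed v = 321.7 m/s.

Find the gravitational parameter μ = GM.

Convert to SI: r = 121.4 Gm = 1.214e+11 m.
For a circular orbit v² = GM/r, so GM = v² · r.
GM = (321.7)² · 1.214e+11 m³/s² ≈ 1.256e+16 m³/s² = 1.256 × 10^16 m³/s².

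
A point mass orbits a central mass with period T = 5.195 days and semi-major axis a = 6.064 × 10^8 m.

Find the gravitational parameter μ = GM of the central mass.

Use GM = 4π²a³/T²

Convert to SI: T = 5.195 days = 448848 s.
GM = 4π² · a³ / T².
GM = 4π² · (6.064e+08)³ / (448848)² m³/s² ≈ 4.37e+16 m³/s² = 4.37 × 10^16 m³/s².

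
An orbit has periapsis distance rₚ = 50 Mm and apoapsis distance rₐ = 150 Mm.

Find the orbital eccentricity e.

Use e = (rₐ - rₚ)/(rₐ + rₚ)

Convert to SI: rₚ = 50 Mm = 5e+07 m; rₐ = 150 Mm = 1.5e+08 m.
e = (rₐ − rₚ) / (rₐ + rₚ).
e = (1.5e+08 − 5e+07) / (1.5e+08 + 5e+07) = 1e+08 / 2e+08 ≈ 0.5.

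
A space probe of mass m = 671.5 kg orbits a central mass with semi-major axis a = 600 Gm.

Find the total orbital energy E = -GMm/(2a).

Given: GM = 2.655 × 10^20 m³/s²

Convert to SI: a = 600 Gm = 6e+11 m.
E = −GMm / (2a).
E = −2.655e+20 · 671.5 / (2 · 6e+11) J ≈ -1.486e+11 J = -148.6 GJ.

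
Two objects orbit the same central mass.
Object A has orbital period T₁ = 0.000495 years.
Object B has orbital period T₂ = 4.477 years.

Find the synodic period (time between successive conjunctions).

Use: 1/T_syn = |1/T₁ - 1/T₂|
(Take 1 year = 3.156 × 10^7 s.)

Convert to SI: T₁ = 0.000495 years = 15622.2 s; T₂ = 4.477 years = 1.41294e+08 s.
T_syn = |T₁ · T₂ / (T₁ − T₂)|.
T_syn = |15622.2 · 1.41294e+08 / (15622.2 − 1.41294e+08)| s ≈ 1.562e+04 s = 0.0004951 years.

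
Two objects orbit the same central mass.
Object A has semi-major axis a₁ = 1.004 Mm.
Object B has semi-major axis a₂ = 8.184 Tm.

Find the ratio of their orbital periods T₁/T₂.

Convert to SI: a₁ = 1.004 Mm = 1.004e+06 m; a₂ = 8.184 Tm = 8.184e+12 m.
From Kepler's third law, (T₁/T₂)² = (a₁/a₂)³, so T₁/T₂ = (a₁/a₂)^(3/2).
a₁/a₂ = 1.004e+06 / 8.184e+12 = 1.22678e-07.
T₁/T₂ = (1.22678e-07)^(3/2) ≈ 4.297e-11.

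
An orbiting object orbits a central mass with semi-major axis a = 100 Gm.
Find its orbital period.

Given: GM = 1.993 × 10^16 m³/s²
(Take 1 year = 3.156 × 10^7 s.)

Convert to SI: a = 100 Gm = 1e+11 m.
Kepler's third law: T = 2π √(a³ / GM).
Substituting a = 1e+11 m and GM = 1.993e+16 m³/s²:
T = 2π √((1e+11)³ / 1.993e+16) s
T ≈ 1.407e+09 s = 44.6 years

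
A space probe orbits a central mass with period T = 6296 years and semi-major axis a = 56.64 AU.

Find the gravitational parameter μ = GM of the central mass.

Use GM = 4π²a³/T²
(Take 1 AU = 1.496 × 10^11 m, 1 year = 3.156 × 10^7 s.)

Convert to SI: T = 6296 years = 1.98702e+11 s; a = 56.64 AU = 8.47334e+12 m.
GM = 4π² · a³ / T².
GM = 4π² · (8.47334e+12)³ / (1.98702e+11)² m³/s² ≈ 6.083e+17 m³/s² = 6.083 × 10^17 m³/s².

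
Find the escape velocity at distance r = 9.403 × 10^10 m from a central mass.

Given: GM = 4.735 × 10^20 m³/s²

Escape velocity comes from setting total energy to zero: ½v² − GM/r = 0 ⇒ v_esc = √(2GM / r).
v_esc = √(2 · 4.735e+20 / 9.403e+10) m/s ≈ 1.004e+05 m/s = 100.4 km/s.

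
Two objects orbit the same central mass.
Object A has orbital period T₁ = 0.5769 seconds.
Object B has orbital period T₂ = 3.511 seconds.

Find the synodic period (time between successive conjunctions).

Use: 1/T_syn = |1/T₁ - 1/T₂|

T_syn = |T₁ · T₂ / (T₁ − T₂)|.
T_syn = |0.5769 · 3.511 / (0.5769 − 3.511)| s ≈ 0.6903 s = 0.6903 seconds.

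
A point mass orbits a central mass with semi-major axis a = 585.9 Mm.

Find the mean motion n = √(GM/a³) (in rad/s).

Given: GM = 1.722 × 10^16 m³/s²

Convert to SI: a = 585.9 Mm = 5.859e+08 m.
n = √(GM / a³).
n = √(1.722e+16 / (5.859e+08)³) rad/s ≈ 9.253e-06 rad/s.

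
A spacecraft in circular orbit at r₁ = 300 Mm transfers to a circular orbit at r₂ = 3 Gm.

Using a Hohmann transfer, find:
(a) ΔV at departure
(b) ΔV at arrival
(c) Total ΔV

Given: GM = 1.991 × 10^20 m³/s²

Convert to SI: r₁ = 300 Mm = 3e+08 m; r₂ = 3 Gm = 3e+09 m.
Transfer semi-major axis: a_t = (r₁ + r₂)/2 = (3e+08 + 3e+09)/2 = 1.65e+09 m.
Circular speeds: v₁ = √(GM/r₁) = 814657 m/s, v₂ = √(GM/r₂) = 257617 m/s.
Transfer speeds (vis-viva v² = GM(2/r − 1/a_t)): v₁ᵗ = 1.09848e+06 m/s, v₂ᵗ = 109848 m/s.
(a) ΔV₁ = |v₁ᵗ − v₁| ≈ 2.838e+05 m/s = 283.8 km/s.
(b) ΔV₂ = |v₂ − v₂ᵗ| ≈ 1.478e+05 m/s = 147.8 km/s.
(c) ΔV_total = ΔV₁ + ΔV₂ ≈ 4.316e+05 m/s = 431.6 km/s.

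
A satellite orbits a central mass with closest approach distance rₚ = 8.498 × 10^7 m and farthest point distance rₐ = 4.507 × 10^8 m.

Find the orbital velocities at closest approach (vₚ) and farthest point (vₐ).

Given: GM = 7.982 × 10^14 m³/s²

Use the vis-viva equation v² = GM(2/r − 1/a) with a = (rₚ + rₐ)/2 = (8.498e+07 + 4.507e+08)/2 = 2.6784e+08 m.
vₚ = √(GM · (2/rₚ − 1/a)) = √(7.982e+14 · (2/8.498e+07 − 1/2.6784e+08)) m/s ≈ 3976 m/s = 3.976 km/s.
vₐ = √(GM · (2/rₐ − 1/a)) = √(7.982e+14 · (2/4.507e+08 − 1/2.6784e+08)) m/s ≈ 749.6 m/s = 749.6 m/s.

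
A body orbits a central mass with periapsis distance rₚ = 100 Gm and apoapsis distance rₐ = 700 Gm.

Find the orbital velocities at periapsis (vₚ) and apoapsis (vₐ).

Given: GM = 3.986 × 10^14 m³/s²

Convert to SI: rₚ = 100 Gm = 1e+11 m; rₐ = 700 Gm = 7e+11 m.
Use the vis-viva equation v² = GM(2/r − 1/a) with a = (rₚ + rₐ)/2 = (1e+11 + 7e+11)/2 = 4e+11 m.
vₚ = √(GM · (2/rₚ − 1/a)) = √(3.986e+14 · (2/1e+11 − 1/4e+11)) m/s ≈ 83.52 m/s = 83.52 m/s.
vₐ = √(GM · (2/rₐ − 1/a)) = √(3.986e+14 · (2/7e+11 − 1/4e+11)) m/s ≈ 11.93 m/s = 11.93 m/s.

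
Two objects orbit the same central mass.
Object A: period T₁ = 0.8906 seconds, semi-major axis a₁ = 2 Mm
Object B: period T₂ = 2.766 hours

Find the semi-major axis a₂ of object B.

Convert to SI: a₁ = 2 Mm = 2e+06 m; T₂ = 2.766 hours = 9957.6 s.
Kepler's third law: (T₁/T₂)² = (a₁/a₂)³ ⇒ a₂ = a₁ · (T₂/T₁)^(2/3).
T₂/T₁ = 9957.6 / 0.8906 = 11180.8.
a₂ = 2e+06 · (11180.8)^(2/3) m ≈ 1e+09 m = 1 Gm.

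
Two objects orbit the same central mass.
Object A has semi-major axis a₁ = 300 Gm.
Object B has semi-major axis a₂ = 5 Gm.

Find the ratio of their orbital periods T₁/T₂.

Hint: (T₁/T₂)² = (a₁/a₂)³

Convert to SI: a₁ = 300 Gm = 3e+11 m; a₂ = 5 Gm = 5e+09 m.
From Kepler's third law, (T₁/T₂)² = (a₁/a₂)³, so T₁/T₂ = (a₁/a₂)^(3/2).
a₁/a₂ = 3e+11 / 5e+09 = 60.
T₁/T₂ = (60)^(3/2) ≈ 464.8.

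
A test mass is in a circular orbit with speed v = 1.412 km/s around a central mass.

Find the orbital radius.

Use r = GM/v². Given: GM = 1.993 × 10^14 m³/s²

Convert to SI: v = 1.412 km/s = 1412 m/s.
For a circular orbit, v² = GM / r, so r = GM / v².
r = 1.993e+14 / (1412)² m ≈ 9.996e+07 m = 99.96 Mm.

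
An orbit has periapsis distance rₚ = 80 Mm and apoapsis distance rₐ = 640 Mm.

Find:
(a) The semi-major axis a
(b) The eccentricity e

Convert to SI: rₚ = 80 Mm = 8e+07 m; rₐ = 640 Mm = 6.4e+08 m.
(a) a = (rₚ + rₐ) / 2 = (8e+07 + 6.4e+08) / 2 ≈ 3.6e+08 m = 360 Mm.
(b) e = (rₐ − rₚ) / (rₐ + rₚ) = (6.4e+08 − 8e+07) / (6.4e+08 + 8e+07) ≈ 0.7778.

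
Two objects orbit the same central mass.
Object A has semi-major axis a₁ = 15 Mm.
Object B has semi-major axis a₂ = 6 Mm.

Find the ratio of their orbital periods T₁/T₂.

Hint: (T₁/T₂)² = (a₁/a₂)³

Convert to SI: a₁ = 15 Mm = 1.5e+07 m; a₂ = 6 Mm = 6e+06 m.
From Kepler's third law, (T₁/T₂)² = (a₁/a₂)³, so T₁/T₂ = (a₁/a₂)^(3/2).
a₁/a₂ = 1.5e+07 / 6e+06 = 2.5.
T₁/T₂ = (2.5)^(3/2) ≈ 3.953.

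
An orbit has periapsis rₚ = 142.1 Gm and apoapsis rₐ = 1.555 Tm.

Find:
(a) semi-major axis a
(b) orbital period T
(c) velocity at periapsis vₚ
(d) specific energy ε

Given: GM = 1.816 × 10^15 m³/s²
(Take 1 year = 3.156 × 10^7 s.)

Convert to SI: rₚ = 142.1 Gm = 1.421e+11 m; rₐ = 1.555 Tm = 1.555e+12 m.
(a) a = (rₚ + rₐ)/2 = (1.421e+11 + 1.555e+12)/2 ≈ 8.486e+11 m
(b) With a = (rₚ + rₐ)/2 = 8.4855e+11 m, T = 2π √(a³/GM) = 2π √((8.4855e+11)³/1.816e+15) s ≈ 1.152e+11 s
(c) With a = (rₚ + rₐ)/2 = 8.4855e+11 m, vₚ = √(GM (2/rₚ − 1/a)) = √(1.816e+15 · (2/1.421e+11 − 1/8.4855e+11)) m/s ≈ 153 m/s
(d) With a = (rₚ + rₐ)/2 = 8.4855e+11 m, ε = −GM/(2a) = −1.816e+15/(2 · 8.4855e+11) J/kg ≈ -1070 J/kg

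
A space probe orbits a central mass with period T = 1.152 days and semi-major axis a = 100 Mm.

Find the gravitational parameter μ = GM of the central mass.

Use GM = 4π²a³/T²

Convert to SI: T = 1.152 days = 99532.8 s; a = 100 Mm = 1e+08 m.
GM = 4π² · a³ / T².
GM = 4π² · (1e+08)³ / (99532.8)² m³/s² ≈ 3.985e+15 m³/s² = 3.985 × 10^15 m³/s².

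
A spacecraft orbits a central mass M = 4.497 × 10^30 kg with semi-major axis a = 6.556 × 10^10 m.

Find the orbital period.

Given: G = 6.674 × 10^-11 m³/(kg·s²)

GM = G · M = 6.674e-11 · 4.497e+30 = 3.0013e+20 m³/s².
Kepler's third law: T = 2π √(a³ / GM).
Substituting a = 6.556e+10 m and GM = 3.0013e+20 m³/s²:
T = 2π √((6.556e+10)³ / 3.0013e+20) s
T ≈ 6.088e+06 s = 70.46 days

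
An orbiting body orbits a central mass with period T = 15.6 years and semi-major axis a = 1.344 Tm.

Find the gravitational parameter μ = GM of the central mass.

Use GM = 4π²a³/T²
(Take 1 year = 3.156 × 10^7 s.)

Convert to SI: T = 15.6 years = 4.92336e+08 s; a = 1.344 Tm = 1.344e+12 m.
GM = 4π² · a³ / T².
GM = 4π² · (1.344e+12)³ / (4.92336e+08)² m³/s² ≈ 3.954e+20 m³/s² = 3.954 × 10^20 m³/s².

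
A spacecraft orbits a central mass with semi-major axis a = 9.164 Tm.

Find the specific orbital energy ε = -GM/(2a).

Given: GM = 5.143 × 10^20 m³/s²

Convert to SI: a = 9.164 Tm = 9.164e+12 m.
ε = −GM / (2a).
ε = −5.143e+20 / (2 · 9.164e+12) J/kg ≈ -2.806e+07 J/kg = -28.06 MJ/kg.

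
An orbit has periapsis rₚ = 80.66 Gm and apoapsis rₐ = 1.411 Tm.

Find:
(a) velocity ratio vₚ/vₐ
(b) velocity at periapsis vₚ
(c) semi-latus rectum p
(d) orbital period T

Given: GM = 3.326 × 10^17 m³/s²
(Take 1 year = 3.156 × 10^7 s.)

Convert to SI: rₚ = 80.66 Gm = 8.066e+10 m; rₐ = 1.411 Tm = 1.411e+12 m.
(a) Conservation of angular momentum (rₚvₚ = rₐvₐ) gives vₚ/vₐ = rₐ/rₚ = 1.411e+12/8.066e+10 ≈ 17.49
(b) With a = (rₚ + rₐ)/2 = 7.4583e+11 m, vₚ = √(GM (2/rₚ − 1/a)) = √(3.326e+17 · (2/8.066e+10 − 1/7.4583e+11)) m/s ≈ 2793 m/s
(c) From a = (rₚ + rₐ)/2 = 7.4583e+11 m and e = (rₐ − rₚ)/(rₐ + rₚ) = 0.891852, p = a(1 − e²) = 7.4583e+11 · (1 − (0.891852)²) ≈ 1.526e+11 m
(d) With a = (rₚ + rₐ)/2 = 7.4583e+11 m, T = 2π √(a³/GM) = 2π √((7.4583e+11)³/3.326e+17) s ≈ 7.017e+09 s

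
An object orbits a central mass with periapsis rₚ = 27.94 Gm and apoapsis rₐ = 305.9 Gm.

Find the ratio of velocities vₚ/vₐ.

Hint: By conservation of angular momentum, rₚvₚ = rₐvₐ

Convert to SI: rₚ = 27.94 Gm = 2.794e+10 m; rₐ = 305.9 Gm = 3.059e+11 m.
Conservation of angular momentum gives rₚvₚ = rₐvₐ, so vₚ/vₐ = rₐ/rₚ.
vₚ/vₐ = 3.059e+11 / 2.794e+10 ≈ 10.95.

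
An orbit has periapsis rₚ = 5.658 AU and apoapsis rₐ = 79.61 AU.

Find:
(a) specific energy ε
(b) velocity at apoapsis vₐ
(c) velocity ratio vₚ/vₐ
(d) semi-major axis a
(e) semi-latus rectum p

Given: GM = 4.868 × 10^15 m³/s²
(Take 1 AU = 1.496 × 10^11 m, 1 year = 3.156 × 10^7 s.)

Convert to SI: rₚ = 5.658 AU = 8.46437e+11 m; rₐ = 79.61 AU = 1.19097e+13 m.
(a) With a = (rₚ + rₐ)/2 = 6.37805e+12 m, ε = −GM/(2a) = −4.868e+15/(2 · 6.37805e+12) J/kg ≈ -381.6 J/kg
(b) With a = (rₚ + rₐ)/2 = 6.37805e+12 m, vₐ = √(GM (2/rₐ − 1/a)) = √(4.868e+15 · (2/1.19097e+13 − 1/6.37805e+12)) m/s ≈ 7.365 m/s
(c) Conservation of angular momentum (rₚvₚ = rₐvₐ) gives vₚ/vₐ = rₐ/rₚ = 1.19097e+13/8.46437e+11 ≈ 14.07
(d) a = (rₚ + rₐ)/2 = (8.46437e+11 + 1.19097e+13)/2 ≈ 6.378e+12 m
(e) From a = (rₚ + rₐ)/2 = 6.37805e+12 m and e = (rₐ − rₚ)/(rₐ + rₚ) = 0.867289, p = a(1 − e²) = 6.37805e+12 · (1 − (0.867289)²) ≈ 1.581e+12 m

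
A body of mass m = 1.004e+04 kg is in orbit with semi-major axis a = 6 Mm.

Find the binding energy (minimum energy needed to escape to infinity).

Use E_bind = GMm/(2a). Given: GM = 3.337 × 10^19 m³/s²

Convert to SI: a = 6 Mm = 6e+06 m.
Total orbital energy is E = −GMm/(2a); binding energy is E_bind = −E = GMm/(2a).
E_bind = 3.337e+19 · 1.004e+04 / (2 · 6e+06) J ≈ 2.792e+16 J = 27.92 PJ.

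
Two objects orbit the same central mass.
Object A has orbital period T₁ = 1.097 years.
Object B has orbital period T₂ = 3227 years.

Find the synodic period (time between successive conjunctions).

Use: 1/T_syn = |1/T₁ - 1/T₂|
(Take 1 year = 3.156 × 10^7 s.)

Convert to SI: T₁ = 1.097 years = 3.46213e+07 s; T₂ = 3227 years = 1.01844e+11 s.
T_syn = |T₁ · T₂ / (T₁ − T₂)|.
T_syn = |3.46213e+07 · 1.01844e+11 / (3.46213e+07 − 1.01844e+11)| s ≈ 3.463e+07 s = 1.097 years.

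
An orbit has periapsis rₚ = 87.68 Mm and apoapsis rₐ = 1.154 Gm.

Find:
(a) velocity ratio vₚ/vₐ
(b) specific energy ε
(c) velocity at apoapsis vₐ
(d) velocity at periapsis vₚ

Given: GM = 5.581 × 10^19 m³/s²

Convert to SI: rₚ = 87.68 Mm = 8.768e+07 m; rₐ = 1.154 Gm = 1.154e+09 m.
(a) Conservation of angular momentum (rₚvₚ = rₐvₐ) gives vₚ/vₐ = rₐ/rₚ = 1.154e+09/8.768e+07 ≈ 13.16
(b) With a = (rₚ + rₐ)/2 = 6.2084e+08 m, ε = −GM/(2a) = −5.581e+19/(2 · 6.2084e+08) J/kg ≈ -4.495e+10 J/kg
(c) With a = (rₚ + rₐ)/2 = 6.2084e+08 m, vₐ = √(GM (2/rₐ − 1/a)) = √(5.581e+19 · (2/1.154e+09 − 1/6.2084e+08)) m/s ≈ 8.264e+04 m/s
(d) With a = (rₚ + rₐ)/2 = 6.2084e+08 m, vₚ = √(GM (2/rₚ − 1/a)) = √(5.581e+19 · (2/8.768e+07 − 1/6.2084e+08)) m/s ≈ 1.088e+06 m/s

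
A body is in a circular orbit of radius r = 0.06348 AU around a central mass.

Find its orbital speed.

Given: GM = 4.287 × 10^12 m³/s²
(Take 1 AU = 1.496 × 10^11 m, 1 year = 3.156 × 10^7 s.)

Convert to SI: r = 0.06348 AU = 9.49661e+09 m.
For a circular orbit, gravity supplies the centripetal force, so v = √(GM / r).
v = √(4.287e+12 / 9.49661e+09) m/s ≈ 21.25 m/s = 0.004482 AU/year.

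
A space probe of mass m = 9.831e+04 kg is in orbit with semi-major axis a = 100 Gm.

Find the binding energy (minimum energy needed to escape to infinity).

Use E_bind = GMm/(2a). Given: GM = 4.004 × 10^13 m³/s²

Convert to SI: a = 100 Gm = 1e+11 m.
Total orbital energy is E = −GMm/(2a); binding energy is E_bind = −E = GMm/(2a).
E_bind = 4.004e+13 · 9.831e+04 / (2 · 1e+11) J ≈ 1.968e+07 J = 19.68 MJ.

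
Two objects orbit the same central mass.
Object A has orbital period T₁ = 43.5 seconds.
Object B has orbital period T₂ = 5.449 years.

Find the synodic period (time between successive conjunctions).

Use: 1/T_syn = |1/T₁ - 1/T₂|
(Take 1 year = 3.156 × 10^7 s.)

Convert to SI: T₂ = 5.449 years = 1.7197e+08 s.
T_syn = |T₁ · T₂ / (T₁ − T₂)|.
T_syn = |43.5 · 1.7197e+08 / (43.5 − 1.7197e+08)| s ≈ 43.5 s = 43.5 seconds.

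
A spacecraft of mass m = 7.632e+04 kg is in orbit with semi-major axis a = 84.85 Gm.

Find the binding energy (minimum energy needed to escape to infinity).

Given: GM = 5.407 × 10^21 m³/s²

Convert to SI: a = 84.85 Gm = 8.485e+10 m.
Total orbital energy is E = −GMm/(2a); binding energy is E_bind = −E = GMm/(2a).
E_bind = 5.407e+21 · 7.632e+04 / (2 · 8.485e+10) J ≈ 2.432e+15 J = 2.432 PJ.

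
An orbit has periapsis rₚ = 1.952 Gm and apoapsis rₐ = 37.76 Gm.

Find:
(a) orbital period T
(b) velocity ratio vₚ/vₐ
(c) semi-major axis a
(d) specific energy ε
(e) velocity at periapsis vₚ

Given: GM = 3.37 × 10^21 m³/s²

Convert to SI: rₚ = 1.952 Gm = 1.952e+09 m; rₐ = 37.76 Gm = 3.776e+10 m.
(a) With a = (rₚ + rₐ)/2 = 1.9856e+10 m, T = 2π √(a³/GM) = 2π √((1.9856e+10)³/3.37e+21) s ≈ 3.028e+05 s
(b) Conservation of angular momentum (rₚvₚ = rₐvₐ) gives vₚ/vₐ = rₐ/rₚ = 3.776e+10/1.952e+09 ≈ 19.34
(c) a = (rₚ + rₐ)/2 = (1.952e+09 + 3.776e+10)/2 ≈ 1.986e+10 m
(d) With a = (rₚ + rₐ)/2 = 1.9856e+10 m, ε = −GM/(2a) = −3.37e+21/(2 · 1.9856e+10) J/kg ≈ -8.486e+10 J/kg
(e) With a = (rₚ + rₐ)/2 = 1.9856e+10 m, vₚ = √(GM (2/rₚ − 1/a)) = √(3.37e+21 · (2/1.952e+09 − 1/1.9856e+10)) m/s ≈ 1.812e+06 m/s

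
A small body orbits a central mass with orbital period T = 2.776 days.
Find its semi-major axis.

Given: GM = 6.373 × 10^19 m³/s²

Convert to SI: T = 2.776 days = 239846 s.
Invert Kepler's third law: a = (GM · T² / (4π²))^(1/3).
Substituting T = 239846 s and GM = 6.373e+19 m³/s²:
a = (6.373e+19 · (239846)² / (4π²))^(1/3) m
a ≈ 4.528e+09 m = 4.528 × 10^9 m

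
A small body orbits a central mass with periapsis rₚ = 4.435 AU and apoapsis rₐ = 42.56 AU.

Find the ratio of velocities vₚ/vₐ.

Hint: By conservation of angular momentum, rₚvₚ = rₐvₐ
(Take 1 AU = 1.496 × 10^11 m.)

Convert to SI: rₚ = 4.435 AU = 6.63476e+11 m; rₐ = 42.56 AU = 6.36698e+12 m.
Conservation of angular momentum gives rₚvₚ = rₐvₐ, so vₚ/vₐ = rₐ/rₚ.
vₚ/vₐ = 6.36698e+12 / 6.63476e+11 ≈ 9.596.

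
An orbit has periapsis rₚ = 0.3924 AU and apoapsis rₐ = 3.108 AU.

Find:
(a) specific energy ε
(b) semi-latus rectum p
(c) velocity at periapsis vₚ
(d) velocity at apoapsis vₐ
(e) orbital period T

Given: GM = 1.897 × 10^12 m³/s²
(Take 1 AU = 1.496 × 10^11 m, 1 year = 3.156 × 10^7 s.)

Convert to SI: rₚ = 0.3924 AU = 5.8703e+10 m; rₐ = 3.108 AU = 4.64957e+11 m.
(a) With a = (rₚ + rₐ)/2 = 2.6183e+11 m, ε = −GM/(2a) = −1.897e+12/(2 · 2.6183e+11) J/kg ≈ -3.623 J/kg
(b) From a = (rₚ + rₐ)/2 = 2.6183e+11 m and e = (rₐ − rₚ)/(rₐ + rₚ) = 0.775797, p = a(1 − e²) = 2.6183e+11 · (1 − (0.775797)²) ≈ 1.042e+11 m
(c) With a = (rₚ + rₐ)/2 = 2.6183e+11 m, vₚ = √(GM (2/rₚ − 1/a)) = √(1.897e+12 · (2/5.8703e+10 − 1/2.6183e+11)) m/s ≈ 7.575 m/s
(d) With a = (rₚ + rₐ)/2 = 2.6183e+11 m, vₐ = √(GM (2/rₐ − 1/a)) = √(1.897e+12 · (2/4.64957e+11 − 1/2.6183e+11)) m/s ≈ 0.9564 m/s
(e) With a = (rₚ + rₐ)/2 = 2.6183e+11 m, T = 2π √(a³/GM) = 2π √((2.6183e+11)³/1.897e+12) s ≈ 6.112e+11 s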